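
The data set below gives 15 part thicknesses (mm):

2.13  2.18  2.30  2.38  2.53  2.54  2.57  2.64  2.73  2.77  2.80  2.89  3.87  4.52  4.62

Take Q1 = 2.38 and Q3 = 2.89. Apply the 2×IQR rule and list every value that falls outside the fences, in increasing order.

4.52, 4.62

IQR = Q3 − Q1 = 2.89 − 2.38 = 0.51.
Lower fence = Q1 − 2·IQR = 2.38 − 1.02 = 1.36.
Upper fence = Q3 + 2·IQR = 2.89 + 1.02 = 3.91.
4.52 > 3.91 → outlier.
4.62 > 3.91 → outlier.
All remaining values lie within [1.36, 3.91].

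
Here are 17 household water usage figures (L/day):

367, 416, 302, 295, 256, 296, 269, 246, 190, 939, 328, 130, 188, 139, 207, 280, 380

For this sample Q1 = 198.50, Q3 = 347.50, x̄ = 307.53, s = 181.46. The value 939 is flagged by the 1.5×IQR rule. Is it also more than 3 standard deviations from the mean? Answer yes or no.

yes

z = (939 − 307.53) / 181.46 = 3.48.
|z| = 3.48 > 3.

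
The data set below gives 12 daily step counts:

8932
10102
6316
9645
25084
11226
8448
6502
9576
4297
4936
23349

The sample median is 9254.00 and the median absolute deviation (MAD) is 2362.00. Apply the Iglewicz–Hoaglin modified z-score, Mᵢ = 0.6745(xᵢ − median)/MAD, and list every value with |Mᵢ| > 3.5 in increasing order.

|Mᵢ| > 3.5 ⇔ |xᵢ − 9254.00| > 3.5·2362.00/0.6745 = 12256.49.
So outliers lie outside [-3002.49, 21510.49].
23349: M = 4.03 → outlier.
25084: M = 4.52 → outlier.

23349, 25084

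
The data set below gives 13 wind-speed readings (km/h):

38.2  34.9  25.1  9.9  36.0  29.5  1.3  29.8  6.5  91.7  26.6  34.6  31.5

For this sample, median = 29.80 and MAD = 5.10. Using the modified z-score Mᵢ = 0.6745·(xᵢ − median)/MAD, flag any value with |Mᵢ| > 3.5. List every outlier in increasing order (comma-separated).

1.3, 91.7

|Mᵢ| > 3.5 ⇔ |xᵢ − 29.80| > 3.5·5.10/0.6745 = 26.46.
So outliers lie outside [3.34, 56.26].
1.3: M = -3.77 → outlier.
91.7: M = 8.19 → outlier.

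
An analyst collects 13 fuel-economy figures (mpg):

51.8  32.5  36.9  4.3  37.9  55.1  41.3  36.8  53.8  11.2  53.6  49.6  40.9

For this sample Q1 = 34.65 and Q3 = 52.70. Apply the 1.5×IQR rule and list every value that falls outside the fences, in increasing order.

IQR = Q3 − Q1 = 52.70 − 34.65 = 18.05.
Lower fence = Q1 − 1.5·IQR = 34.65 − 27.075 = 7.575.
Upper fence = Q3 + 1.5·IQR = 52.70 + 27.075 = 79.775.
4.3 < 7.575 → outlier.
All remaining values lie within [7.575, 79.775].

4.3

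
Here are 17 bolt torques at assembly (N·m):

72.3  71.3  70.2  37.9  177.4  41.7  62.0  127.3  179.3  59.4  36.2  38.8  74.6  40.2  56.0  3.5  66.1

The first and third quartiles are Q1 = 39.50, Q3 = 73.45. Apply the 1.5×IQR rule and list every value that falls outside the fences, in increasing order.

127.3, 177.4, 179.3

IQR = Q3 − Q1 = 73.45 − 39.50 = 33.95.
Lower fence = Q1 − 1.5·IQR = 39.50 − 50.925 = -11.425.
Upper fence = Q3 + 1.5·IQR = 73.45 + 50.925 = 124.375.
127.3 > 124.375 → outlier.
177.4 > 124.375 → outlier.
179.3 > 124.375 → outlier.
All remaining values lie within [-11.425, 124.375].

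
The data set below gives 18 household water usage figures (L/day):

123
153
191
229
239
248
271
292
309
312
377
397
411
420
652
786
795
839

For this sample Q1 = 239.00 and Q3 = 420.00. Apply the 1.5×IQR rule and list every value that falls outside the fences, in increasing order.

786, 795, 839

IQR = Q3 − Q1 = 420.00 − 239.00 = 181.00.
Lower fence = Q1 − 1.5·IQR = 239.00 − 271.50 = -32.50.
Upper fence = Q3 + 1.5·IQR = 420.00 + 271.50 = 691.50.
786 > 691.50 → outlier.
795 > 691.50 → outlier.
839 > 691.50 → outlier.
All remaining values lie within [-32.50, 691.50].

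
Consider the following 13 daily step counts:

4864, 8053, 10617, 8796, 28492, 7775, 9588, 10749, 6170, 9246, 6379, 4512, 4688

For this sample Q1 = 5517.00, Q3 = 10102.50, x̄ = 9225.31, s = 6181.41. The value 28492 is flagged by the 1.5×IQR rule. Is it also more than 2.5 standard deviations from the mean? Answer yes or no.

yes

z = (28492 − 9225.31) / 6181.41 = 3.12.
|z| = 3.12 > 2.5.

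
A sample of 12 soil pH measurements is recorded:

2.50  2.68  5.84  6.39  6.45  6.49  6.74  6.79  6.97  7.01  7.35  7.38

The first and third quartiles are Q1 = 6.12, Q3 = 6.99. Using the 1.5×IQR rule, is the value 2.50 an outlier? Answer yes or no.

IQR = Q3 − Q1 = 6.99 − 6.12 = 0.87.
Lower fence = Q1 − 1.5·IQR = 6.12 − 1.305 = 4.815.
Upper fence = Q3 + 1.5·IQR = 6.99 + 1.305 = 8.295.
2.50 lies below the lower fence.

yes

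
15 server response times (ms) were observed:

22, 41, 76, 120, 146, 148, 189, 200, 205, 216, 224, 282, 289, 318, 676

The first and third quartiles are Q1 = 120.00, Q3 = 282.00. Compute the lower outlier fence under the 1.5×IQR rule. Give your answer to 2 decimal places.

-123.00

IQR = Q3 − Q1 = 282.00 − 120.00 = 162.00.
Lower fence = Q1 − 1.5·IQR = 120.00 − 243.00 = -123.00.
Upper fence = Q3 + 1.5·IQR = 282.00 + 243.00 = 525.00.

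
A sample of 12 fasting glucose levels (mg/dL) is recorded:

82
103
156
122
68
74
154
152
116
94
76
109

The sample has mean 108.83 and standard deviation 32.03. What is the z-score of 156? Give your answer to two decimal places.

1.47

z = (156 − 108.83) / 32.03 = 1.47.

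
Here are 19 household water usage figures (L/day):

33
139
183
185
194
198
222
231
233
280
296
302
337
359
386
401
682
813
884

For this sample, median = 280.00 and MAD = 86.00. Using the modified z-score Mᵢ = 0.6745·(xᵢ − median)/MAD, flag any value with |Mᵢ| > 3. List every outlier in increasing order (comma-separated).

682, 813, 884

|Mᵢ| > 3 ⇔ |xᵢ − 280.00| > 3·86.00/0.6745 = 382.51.
So outliers lie outside [-102.51, 662.51].
682: M = 3.15 → outlier.
813: M = 4.18 → outlier.
884: M = 4.74 → outlier.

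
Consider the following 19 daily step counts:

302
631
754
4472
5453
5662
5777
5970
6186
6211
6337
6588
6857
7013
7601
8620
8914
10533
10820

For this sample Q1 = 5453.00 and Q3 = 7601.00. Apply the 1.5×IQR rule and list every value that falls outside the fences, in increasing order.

302, 631, 754

IQR = Q3 − Q1 = 7601.00 − 5453.00 = 2148.00.
Lower fence = Q1 − 1.5·IQR = 5453.00 − 3222.00 = 2231.00.
Upper fence = Q3 + 1.5·IQR = 7601.00 + 3222.00 = 10823.00.
302 < 2231.00 → outlier.
631 < 2231.00 → outlier.
754 < 2231.00 → outlier.
All remaining values lie within [2231.00, 10823.00].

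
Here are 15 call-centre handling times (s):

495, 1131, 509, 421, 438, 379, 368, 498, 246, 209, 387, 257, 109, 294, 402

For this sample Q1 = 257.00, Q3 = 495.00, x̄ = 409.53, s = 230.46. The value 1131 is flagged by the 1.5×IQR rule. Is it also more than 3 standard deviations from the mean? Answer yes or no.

z = (1131 − 409.53) / 230.46 = 3.13.
|z| = 3.13 > 3.

yes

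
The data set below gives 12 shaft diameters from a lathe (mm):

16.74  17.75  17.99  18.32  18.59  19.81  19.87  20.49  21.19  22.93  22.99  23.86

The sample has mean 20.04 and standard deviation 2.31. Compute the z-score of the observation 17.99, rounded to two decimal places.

-0.89

z = (17.99 − 20.04) / 2.31 = -0.89.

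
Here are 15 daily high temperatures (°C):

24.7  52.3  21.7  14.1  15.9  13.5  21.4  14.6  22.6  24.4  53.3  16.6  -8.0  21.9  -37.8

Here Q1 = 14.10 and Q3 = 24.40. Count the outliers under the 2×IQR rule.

4

IQR = 10.30; fences at 14.10 − 20.60 = -6.50 and 24.40 + 20.60 = 45.00.
Outside the cutoffs: -37.8, -8.0, 52.3, 53.3.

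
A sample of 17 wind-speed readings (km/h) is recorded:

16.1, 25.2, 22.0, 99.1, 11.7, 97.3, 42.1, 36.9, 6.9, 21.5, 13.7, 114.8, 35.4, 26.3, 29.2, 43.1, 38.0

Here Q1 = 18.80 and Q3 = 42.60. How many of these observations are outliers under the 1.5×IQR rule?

3

IQR = 23.80; fences at 18.80 − 35.70 = -16.90 and 42.60 + 35.70 = 78.30.
Outside the cutoffs: 97.3, 99.1, 114.8.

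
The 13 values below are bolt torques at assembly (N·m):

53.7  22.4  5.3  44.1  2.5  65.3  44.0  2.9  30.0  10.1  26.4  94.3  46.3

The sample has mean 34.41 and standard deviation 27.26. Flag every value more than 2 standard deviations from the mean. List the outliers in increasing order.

94.3

Cutoffs at x̄ ± 2s: 34.41 ± 2·27.26 = [-20.11, 88.93].
94.3: z = 2.20, |z| > 2 → outlier.
Every other value lies within [-20.11, 88.93].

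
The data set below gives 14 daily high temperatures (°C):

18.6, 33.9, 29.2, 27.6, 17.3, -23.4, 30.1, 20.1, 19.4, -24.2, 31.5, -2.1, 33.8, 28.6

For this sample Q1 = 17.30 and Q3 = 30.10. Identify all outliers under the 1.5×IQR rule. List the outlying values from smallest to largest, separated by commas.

IQR = Q3 − Q1 = 30.10 − 17.30 = 12.80.
Lower fence = Q1 − 1.5·IQR = 17.30 − 19.20 = -1.90.
Upper fence = Q3 + 1.5·IQR = 30.10 + 19.20 = 49.30.
-24.2 < -1.90 → outlier.
-23.4 < -1.90 → outlier.
-2.1 < -1.90 → outlier.
All remaining values lie within [-1.90, 49.30].

-24.2, -23.4, -2.1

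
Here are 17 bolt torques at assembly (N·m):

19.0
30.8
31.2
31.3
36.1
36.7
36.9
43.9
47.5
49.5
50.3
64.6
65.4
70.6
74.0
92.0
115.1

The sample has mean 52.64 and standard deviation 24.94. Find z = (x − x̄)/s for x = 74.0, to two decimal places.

0.86

z = (74.0 − 52.64) / 24.94 = 0.86.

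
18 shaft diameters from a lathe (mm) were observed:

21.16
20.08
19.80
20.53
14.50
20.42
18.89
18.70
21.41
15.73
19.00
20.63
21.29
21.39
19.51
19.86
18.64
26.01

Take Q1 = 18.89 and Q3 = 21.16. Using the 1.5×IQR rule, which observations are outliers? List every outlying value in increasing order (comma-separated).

14.50, 26.01

IQR = Q3 − Q1 = 21.16 − 18.89 = 2.27.
Lower fence = Q1 − 1.5·IQR = 18.89 − 3.405 = 15.485.
Upper fence = Q3 + 1.5·IQR = 21.16 + 3.405 = 24.565.
14.50 < 15.485 → outlier.
26.01 > 24.565 → outlier.
All remaining values lie within [15.485, 24.565].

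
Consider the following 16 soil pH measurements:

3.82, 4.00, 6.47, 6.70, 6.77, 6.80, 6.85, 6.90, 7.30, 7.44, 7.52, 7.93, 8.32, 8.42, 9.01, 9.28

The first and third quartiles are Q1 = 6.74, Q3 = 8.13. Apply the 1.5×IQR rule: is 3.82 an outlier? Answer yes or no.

IQR = Q3 − Q1 = 8.13 − 6.74 = 1.39.
Lower fence = Q1 − 1.5·IQR = 6.74 − 2.085 = 4.655.
Upper fence = Q3 + 1.5·IQR = 8.13 + 2.085 = 10.215.
3.82 lies below the lower fence.

yes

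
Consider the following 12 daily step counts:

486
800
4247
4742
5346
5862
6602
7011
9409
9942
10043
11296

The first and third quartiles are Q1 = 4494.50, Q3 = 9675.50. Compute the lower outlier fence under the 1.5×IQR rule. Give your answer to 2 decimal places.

-3277.00

IQR = Q3 − Q1 = 9675.50 − 4494.50 = 5181.00.
Lower fence = Q1 − 1.5·IQR = 4494.50 − 7771.50 = -3277.00.
Upper fence = Q3 + 1.5·IQR = 9675.50 + 7771.50 = 17447.00.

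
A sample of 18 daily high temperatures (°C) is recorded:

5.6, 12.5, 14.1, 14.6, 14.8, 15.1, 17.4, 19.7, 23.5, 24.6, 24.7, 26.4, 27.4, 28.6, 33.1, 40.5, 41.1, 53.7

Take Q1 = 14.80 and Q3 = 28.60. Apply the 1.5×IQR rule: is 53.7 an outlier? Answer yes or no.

yes

IQR = Q3 − Q1 = 28.60 − 14.80 = 13.80.
Lower fence = Q1 − 1.5·IQR = 14.80 − 20.70 = -5.90.
Upper fence = Q3 + 1.5·IQR = 28.60 + 20.70 = 49.30.
53.7 lies above the upper fence.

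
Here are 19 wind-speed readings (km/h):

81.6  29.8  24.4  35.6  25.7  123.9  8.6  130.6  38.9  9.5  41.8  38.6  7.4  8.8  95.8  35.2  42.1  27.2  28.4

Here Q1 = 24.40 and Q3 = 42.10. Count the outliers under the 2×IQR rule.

IQR = 17.70; fences at 24.40 − 35.40 = -11.00 and 42.10 + 35.40 = 77.50.
Outside the cutoffs: 81.6, 95.8, 123.9, 130.6.

4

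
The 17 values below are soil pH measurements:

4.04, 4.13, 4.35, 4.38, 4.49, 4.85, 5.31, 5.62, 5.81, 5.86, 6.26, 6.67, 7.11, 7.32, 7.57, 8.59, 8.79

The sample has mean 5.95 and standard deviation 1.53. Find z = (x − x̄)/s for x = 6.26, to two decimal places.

z = (6.26 − 5.95) / 1.53 = 0.20.

0.20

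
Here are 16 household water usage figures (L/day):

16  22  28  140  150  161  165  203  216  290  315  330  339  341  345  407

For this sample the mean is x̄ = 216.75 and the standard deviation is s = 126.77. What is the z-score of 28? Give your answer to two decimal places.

z = (28 − 216.75) / 126.77 = -1.49.

-1.49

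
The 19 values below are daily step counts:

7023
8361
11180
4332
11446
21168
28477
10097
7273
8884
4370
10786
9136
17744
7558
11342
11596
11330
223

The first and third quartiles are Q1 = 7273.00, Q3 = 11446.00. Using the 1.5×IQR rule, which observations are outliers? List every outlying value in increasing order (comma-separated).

IQR = Q3 − Q1 = 11446.00 − 7273.00 = 4173.00.
Lower fence = Q1 − 1.5·IQR = 7273.00 − 6259.50 = 1013.50.
Upper fence = Q3 + 1.5·IQR = 11446.00 + 6259.50 = 17705.50.
223 < 1013.50 → outlier.
17744 > 17705.50 → outlier.
21168 > 17705.50 → outlier.
28477 > 17705.50 → outlier.
All remaining values lie within [1013.50, 17705.50].

223, 17744, 21168, 28477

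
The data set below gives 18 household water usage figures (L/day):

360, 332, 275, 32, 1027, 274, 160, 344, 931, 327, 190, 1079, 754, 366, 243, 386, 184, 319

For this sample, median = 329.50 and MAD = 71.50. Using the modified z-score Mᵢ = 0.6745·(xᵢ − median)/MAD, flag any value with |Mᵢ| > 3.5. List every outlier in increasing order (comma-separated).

754, 931, 1027, 1079

|Mᵢ| > 3.5 ⇔ |xᵢ − 329.50| > 3.5·71.50/0.6745 = 371.02.
So outliers lie outside [-41.52, 700.52].
754: M = 4.00 → outlier.
931: M = 5.67 → outlier.
1027: M = 6.58 → outlier.
1079: M = 7.07 → outlier.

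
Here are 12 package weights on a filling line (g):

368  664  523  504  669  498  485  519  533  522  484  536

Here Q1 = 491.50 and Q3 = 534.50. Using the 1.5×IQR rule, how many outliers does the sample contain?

IQR = 43.00; fences at 491.50 − 64.50 = 427.00 and 534.50 + 64.50 = 599.00.
Outside the cutoffs: 368, 664, 669.

3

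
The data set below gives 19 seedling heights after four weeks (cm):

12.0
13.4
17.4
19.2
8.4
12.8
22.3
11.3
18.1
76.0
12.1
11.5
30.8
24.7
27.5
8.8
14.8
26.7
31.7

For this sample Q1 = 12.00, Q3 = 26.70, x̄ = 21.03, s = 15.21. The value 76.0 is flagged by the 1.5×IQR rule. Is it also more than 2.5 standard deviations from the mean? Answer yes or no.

yes

z = (76.0 − 21.03) / 15.21 = 3.61.
|z| = 3.61 > 2.5.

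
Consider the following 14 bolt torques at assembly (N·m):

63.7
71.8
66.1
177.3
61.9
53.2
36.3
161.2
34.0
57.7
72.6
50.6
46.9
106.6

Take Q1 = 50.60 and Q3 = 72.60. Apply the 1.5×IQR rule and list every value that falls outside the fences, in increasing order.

IQR = Q3 − Q1 = 72.60 − 50.60 = 22.00.
Lower fence = Q1 − 1.5·IQR = 50.60 − 33.00 = 17.60.
Upper fence = Q3 + 1.5·IQR = 72.60 + 33.00 = 105.60.
106.6 > 105.60 → outlier.
161.2 > 105.60 → outlier.
177.3 > 105.60 → outlier.
All remaining values lie within [17.60, 105.60].

106.6, 161.2, 177.3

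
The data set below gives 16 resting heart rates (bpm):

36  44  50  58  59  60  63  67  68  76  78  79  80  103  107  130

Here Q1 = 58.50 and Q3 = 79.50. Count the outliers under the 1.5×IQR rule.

1

IQR = 21.00; fences at 58.50 − 31.50 = 27.00 and 79.50 + 31.50 = 111.00.
Outside the cutoffs: 130.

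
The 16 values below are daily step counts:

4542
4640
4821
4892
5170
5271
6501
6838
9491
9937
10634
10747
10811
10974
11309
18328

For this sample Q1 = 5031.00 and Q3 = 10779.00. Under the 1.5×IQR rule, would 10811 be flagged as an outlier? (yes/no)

no

IQR = Q3 − Q1 = 10779.00 − 5031.00 = 5748.00.
Lower fence = Q1 − 1.5·IQR = 5031.00 − 8622.00 = -3591.00.
Upper fence = Q3 + 1.5·IQR = 10779.00 + 8622.00 = 19401.00.
10811 lies within [-3591.00, 19401.00].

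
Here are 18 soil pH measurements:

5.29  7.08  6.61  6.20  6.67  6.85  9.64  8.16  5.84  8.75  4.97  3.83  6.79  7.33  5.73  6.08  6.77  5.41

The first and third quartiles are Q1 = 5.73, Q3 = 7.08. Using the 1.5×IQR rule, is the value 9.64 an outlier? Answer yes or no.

yes

IQR = Q3 − Q1 = 7.08 − 5.73 = 1.35.
Lower fence = Q1 − 1.5·IQR = 5.73 − 2.025 = 3.705.
Upper fence = Q3 + 1.5·IQR = 7.08 + 2.025 = 9.105.
9.64 lies above the upper fence.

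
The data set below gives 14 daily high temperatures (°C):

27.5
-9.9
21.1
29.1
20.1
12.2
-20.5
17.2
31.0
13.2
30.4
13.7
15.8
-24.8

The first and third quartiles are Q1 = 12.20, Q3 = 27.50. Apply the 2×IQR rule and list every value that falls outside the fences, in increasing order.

IQR = Q3 − Q1 = 27.50 − 12.20 = 15.30.
Lower fence = Q1 − 2·IQR = 12.20 − 30.60 = -18.40.
Upper fence = Q3 + 2·IQR = 27.50 + 30.60 = 58.10.
-24.8 < -18.40 → outlier.
-20.5 < -18.40 → outlier.
All remaining values lie within [-18.40, 58.10].

-24.8, -20.5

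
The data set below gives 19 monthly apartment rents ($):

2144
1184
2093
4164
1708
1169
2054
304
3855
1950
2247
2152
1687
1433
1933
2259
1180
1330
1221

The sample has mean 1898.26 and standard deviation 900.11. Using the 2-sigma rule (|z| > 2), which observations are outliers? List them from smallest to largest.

3855, 4164

Cutoffs at x̄ ± 2s: 1898.26 ± 2·900.11 = [98.04, 3698.48].
3855: z = 2.17, |z| > 2 → outlier.
4164: z = 2.52, |z| > 2 → outlier.
Every other value lies within [98.04, 3698.48].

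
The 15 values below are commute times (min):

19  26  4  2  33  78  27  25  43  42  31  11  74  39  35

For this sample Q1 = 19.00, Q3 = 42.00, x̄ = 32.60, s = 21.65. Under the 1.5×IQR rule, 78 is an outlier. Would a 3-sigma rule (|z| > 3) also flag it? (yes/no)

no

z = (78 − 32.60) / 21.65 = 2.10.
|z| = 2.10 ≤ 3.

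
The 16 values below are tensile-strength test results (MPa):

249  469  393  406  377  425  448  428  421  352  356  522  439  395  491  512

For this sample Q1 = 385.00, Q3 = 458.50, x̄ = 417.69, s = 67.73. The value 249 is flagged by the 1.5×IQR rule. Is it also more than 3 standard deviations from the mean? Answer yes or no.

z = (249 − 417.69) / 67.73 = -2.49.
|z| = 2.49 ≤ 3.

no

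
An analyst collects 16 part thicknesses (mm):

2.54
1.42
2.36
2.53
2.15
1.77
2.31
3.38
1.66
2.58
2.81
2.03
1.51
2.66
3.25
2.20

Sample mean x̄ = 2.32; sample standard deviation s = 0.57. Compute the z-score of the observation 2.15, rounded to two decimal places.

z = (2.15 − 2.32) / 0.57 = -0.30.

-0.30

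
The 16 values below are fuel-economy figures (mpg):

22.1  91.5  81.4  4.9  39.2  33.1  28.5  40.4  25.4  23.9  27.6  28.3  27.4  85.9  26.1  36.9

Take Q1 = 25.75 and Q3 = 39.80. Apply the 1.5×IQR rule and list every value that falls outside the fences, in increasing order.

IQR = Q3 − Q1 = 39.80 − 25.75 = 14.05.
Lower fence = Q1 − 1.5·IQR = 25.75 − 21.075 = 4.675.
Upper fence = Q3 + 1.5·IQR = 39.80 + 21.075 = 60.875.
81.4 > 60.875 → outlier.
85.9 > 60.875 → outlier.
91.5 > 60.875 → outlier.
All remaining values lie within [4.675, 60.875].

81.4, 85.9, 91.5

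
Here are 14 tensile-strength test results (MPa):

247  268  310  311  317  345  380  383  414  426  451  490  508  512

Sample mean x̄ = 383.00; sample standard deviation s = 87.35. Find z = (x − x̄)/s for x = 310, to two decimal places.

z = (310 − 383.00) / 87.35 = -0.84.

-0.84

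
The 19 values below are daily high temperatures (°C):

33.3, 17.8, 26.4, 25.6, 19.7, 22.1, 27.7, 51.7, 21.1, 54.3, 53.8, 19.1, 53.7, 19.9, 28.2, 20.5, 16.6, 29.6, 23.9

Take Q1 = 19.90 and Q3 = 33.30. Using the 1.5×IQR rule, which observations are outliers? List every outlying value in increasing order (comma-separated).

53.7, 53.8, 54.3

IQR = Q3 − Q1 = 33.30 − 19.90 = 13.40.
Lower fence = Q1 − 1.5·IQR = 19.90 − 20.10 = -0.20.
Upper fence = Q3 + 1.5·IQR = 33.30 + 20.10 = 53.40.
53.7 > 53.40 → outlier.
53.8 > 53.40 → outlier.
54.3 > 53.40 → outlier.
All remaining values lie within [-0.20, 53.40].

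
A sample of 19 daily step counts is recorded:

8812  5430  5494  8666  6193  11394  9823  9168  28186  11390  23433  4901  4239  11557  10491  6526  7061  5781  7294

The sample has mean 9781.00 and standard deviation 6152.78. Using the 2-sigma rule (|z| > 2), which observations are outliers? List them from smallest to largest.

Cutoffs at x̄ ± 2s: 9781.00 ± 2·6152.78 = [-2524.56, 22086.56].
23433: z = 2.22, |z| > 2 → outlier.
28186: z = 2.99, |z| > 2 → outlier.
Every other value lies within [-2524.56, 22086.56].

23433, 28186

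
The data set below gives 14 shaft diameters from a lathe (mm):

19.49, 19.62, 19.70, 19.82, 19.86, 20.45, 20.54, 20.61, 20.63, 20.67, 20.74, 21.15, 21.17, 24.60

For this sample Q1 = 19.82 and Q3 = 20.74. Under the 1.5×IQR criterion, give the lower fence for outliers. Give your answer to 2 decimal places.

IQR = Q3 − Q1 = 20.74 − 19.82 = 0.92.
Lower fence = Q1 − 1.5·IQR = 19.82 − 1.38 = 18.44.
Upper fence = Q3 + 1.5·IQR = 20.74 + 1.38 = 22.12.

18.44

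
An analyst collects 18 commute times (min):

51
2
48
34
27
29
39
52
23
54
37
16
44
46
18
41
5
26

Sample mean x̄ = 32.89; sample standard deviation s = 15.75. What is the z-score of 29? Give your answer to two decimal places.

-0.25

z = (29 − 32.89) / 15.75 = -0.25.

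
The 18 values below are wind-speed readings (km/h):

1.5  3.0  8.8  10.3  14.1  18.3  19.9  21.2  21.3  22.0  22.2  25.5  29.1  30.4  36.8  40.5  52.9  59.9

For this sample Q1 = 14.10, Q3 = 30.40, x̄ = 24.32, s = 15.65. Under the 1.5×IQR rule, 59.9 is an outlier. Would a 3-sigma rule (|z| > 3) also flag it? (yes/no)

no

z = (59.9 − 24.32) / 15.65 = 2.27.
|z| = 2.27 ≤ 3.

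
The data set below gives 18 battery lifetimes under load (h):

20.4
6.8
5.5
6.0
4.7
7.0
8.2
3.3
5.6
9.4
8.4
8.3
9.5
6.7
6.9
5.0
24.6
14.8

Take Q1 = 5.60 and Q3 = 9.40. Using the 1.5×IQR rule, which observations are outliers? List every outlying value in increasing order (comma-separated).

20.4, 24.6

IQR = Q3 − Q1 = 9.40 − 5.60 = 3.80.
Lower fence = Q1 − 1.5·IQR = 5.60 − 5.70 = -0.10.
Upper fence = Q3 + 1.5·IQR = 9.40 + 5.70 = 15.10.
20.4 > 15.10 → outlier.
24.6 > 15.10 → outlier.
All remaining values lie within [-0.10, 15.10].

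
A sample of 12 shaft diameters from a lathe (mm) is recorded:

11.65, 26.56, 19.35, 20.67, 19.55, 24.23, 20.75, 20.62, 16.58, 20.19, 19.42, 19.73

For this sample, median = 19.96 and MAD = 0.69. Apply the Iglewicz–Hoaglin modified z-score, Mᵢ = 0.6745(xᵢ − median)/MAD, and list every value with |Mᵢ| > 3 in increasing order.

11.65, 16.58, 24.23, 26.56

|Mᵢ| > 3 ⇔ |xᵢ − 19.96| > 3·0.69/0.6745 = 3.07.
So outliers lie outside [16.89, 23.03].
11.65: M = -8.12 → outlier.
16.58: M = -3.30 → outlier.
24.23: M = 4.17 → outlier.
26.56: M = 6.45 → outlier.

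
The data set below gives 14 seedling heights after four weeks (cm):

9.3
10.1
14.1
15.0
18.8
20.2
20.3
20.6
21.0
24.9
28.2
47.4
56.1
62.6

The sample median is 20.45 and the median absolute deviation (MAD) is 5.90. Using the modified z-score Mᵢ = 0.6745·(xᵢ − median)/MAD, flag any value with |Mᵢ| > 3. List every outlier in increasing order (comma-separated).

|Mᵢ| > 3 ⇔ |xᵢ − 20.45| > 3·5.90/0.6745 = 26.24.
So outliers lie outside [-5.79, 46.69].
47.4: M = 3.08 → outlier.
56.1: M = 4.08 → outlier.
62.6: M = 4.82 → outlier.

47.4, 56.1, 62.6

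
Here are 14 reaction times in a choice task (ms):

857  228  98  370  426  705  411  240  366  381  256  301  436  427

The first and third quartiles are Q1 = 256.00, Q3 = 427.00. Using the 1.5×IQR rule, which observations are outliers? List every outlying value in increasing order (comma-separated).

705, 857

IQR = Q3 − Q1 = 427.00 − 256.00 = 171.00.
Lower fence = Q1 − 1.5·IQR = 256.00 − 256.50 = -0.50.
Upper fence = Q3 + 1.5·IQR = 427.00 + 256.50 = 683.50.
705 > 683.50 → outlier.
857 > 683.50 → outlier.
All remaining values lie within [-0.50, 683.50].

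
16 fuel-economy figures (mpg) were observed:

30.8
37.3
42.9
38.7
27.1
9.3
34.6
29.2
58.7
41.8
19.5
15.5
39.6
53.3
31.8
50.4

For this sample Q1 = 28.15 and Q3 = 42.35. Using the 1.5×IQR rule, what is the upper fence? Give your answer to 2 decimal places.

63.65

IQR = Q3 − Q1 = 42.35 − 28.15 = 14.20.
Lower fence = Q1 − 1.5·IQR = 28.15 − 21.30 = 6.85.
Upper fence = Q3 + 1.5·IQR = 42.35 + 21.30 = 63.65.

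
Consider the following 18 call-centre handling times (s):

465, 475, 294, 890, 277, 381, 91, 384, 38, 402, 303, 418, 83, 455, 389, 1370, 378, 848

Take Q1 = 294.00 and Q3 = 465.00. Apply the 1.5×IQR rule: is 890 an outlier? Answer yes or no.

yes

IQR = Q3 − Q1 = 465.00 − 294.00 = 171.00.
Lower fence = Q1 − 1.5·IQR = 294.00 − 256.50 = 37.50.
Upper fence = Q3 + 1.5·IQR = 465.00 + 256.50 = 721.50.
890 lies above the upper fence.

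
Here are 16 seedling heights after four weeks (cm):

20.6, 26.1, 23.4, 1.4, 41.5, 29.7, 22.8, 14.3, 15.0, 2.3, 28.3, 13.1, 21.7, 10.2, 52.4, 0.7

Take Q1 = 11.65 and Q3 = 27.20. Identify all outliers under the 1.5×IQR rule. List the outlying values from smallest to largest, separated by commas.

52.4

IQR = Q3 − Q1 = 27.20 − 11.65 = 15.55.
Lower fence = Q1 − 1.5·IQR = 11.65 − 23.325 = -11.675.
Upper fence = Q3 + 1.5·IQR = 27.20 + 23.325 = 50.525.
52.4 > 50.525 → outlier.
All remaining values lie within [-11.675, 50.525].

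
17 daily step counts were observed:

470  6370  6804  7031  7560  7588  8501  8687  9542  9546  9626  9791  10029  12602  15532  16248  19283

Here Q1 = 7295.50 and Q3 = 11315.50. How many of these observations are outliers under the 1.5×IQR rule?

IQR = 4020.00; fences at 7295.50 − 6030.00 = 1265.50 and 11315.50 + 6030.00 = 17345.50.
Outside the cutoffs: 470, 19283.

2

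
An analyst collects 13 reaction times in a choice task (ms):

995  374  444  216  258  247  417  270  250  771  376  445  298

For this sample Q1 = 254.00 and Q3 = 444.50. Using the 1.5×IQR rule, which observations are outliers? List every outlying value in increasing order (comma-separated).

771, 995

IQR = Q3 − Q1 = 444.50 − 254.00 = 190.50.
Lower fence = Q1 − 1.5·IQR = 254.00 − 285.75 = -31.75.
Upper fence = Q3 + 1.5·IQR = 444.50 + 285.75 = 730.25.
771 > 730.25 → outlier.
995 > 730.25 → outlier.
All remaining values lie within [-31.75, 730.25].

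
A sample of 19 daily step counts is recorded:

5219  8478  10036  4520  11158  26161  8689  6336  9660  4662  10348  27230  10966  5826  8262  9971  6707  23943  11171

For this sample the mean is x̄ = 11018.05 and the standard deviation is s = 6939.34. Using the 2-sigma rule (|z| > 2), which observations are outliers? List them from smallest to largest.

26161, 27230

Cutoffs at x̄ ± 2s: 11018.05 ± 2·6939.34 = [-2860.63, 24896.73].
26161: z = 2.18, |z| > 2 → outlier.
27230: z = 2.34, |z| > 2 → outlier.
Every other value lies within [-2860.63, 24896.73].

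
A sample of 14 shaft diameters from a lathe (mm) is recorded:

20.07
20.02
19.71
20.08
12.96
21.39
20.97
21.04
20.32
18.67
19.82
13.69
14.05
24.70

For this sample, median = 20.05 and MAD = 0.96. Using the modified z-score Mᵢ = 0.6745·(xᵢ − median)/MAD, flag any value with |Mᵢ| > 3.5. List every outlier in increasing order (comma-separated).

|Mᵢ| > 3.5 ⇔ |xᵢ − 20.05| > 3.5·0.96/0.6745 = 4.98.
So outliers lie outside [15.07, 25.03].
12.96: M = -4.98 → outlier.
13.69: M = -4.47 → outlier.
14.05: M = -4.22 → outlier.

12.96, 13.69, 14.05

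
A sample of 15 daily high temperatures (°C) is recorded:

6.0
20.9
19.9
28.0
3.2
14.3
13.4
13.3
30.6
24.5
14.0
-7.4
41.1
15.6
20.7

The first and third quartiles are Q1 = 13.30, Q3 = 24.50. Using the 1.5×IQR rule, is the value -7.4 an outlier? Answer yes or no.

yes

IQR = Q3 − Q1 = 24.50 − 13.30 = 11.20.
Lower fence = Q1 − 1.5·IQR = 13.30 − 16.80 = -3.50.
Upper fence = Q3 + 1.5·IQR = 24.50 + 16.80 = 41.30.
-7.4 lies below the lower fence.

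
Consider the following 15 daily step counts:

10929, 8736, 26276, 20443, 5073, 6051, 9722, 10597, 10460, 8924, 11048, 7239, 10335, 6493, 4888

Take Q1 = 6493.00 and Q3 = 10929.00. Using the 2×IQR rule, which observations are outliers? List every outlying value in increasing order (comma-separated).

IQR = Q3 − Q1 = 10929.00 − 6493.00 = 4436.00.
Lower fence = Q1 − 2·IQR = 6493.00 − 8872.00 = -2379.00.
Upper fence = Q3 + 2·IQR = 10929.00 + 8872.00 = 19801.00.
20443 > 19801.00 → outlier.
26276 > 19801.00 → outlier.
All remaining values lie within [-2379.00, 19801.00].

20443, 26276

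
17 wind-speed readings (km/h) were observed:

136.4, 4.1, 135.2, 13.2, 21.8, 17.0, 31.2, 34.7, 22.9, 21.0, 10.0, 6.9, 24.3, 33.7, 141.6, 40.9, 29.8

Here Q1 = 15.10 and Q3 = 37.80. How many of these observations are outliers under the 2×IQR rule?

3

IQR = 22.70; fences at 15.10 − 45.40 = -30.30 and 37.80 + 45.40 = 83.20.
Outside the cutoffs: 135.2, 136.4, 141.6.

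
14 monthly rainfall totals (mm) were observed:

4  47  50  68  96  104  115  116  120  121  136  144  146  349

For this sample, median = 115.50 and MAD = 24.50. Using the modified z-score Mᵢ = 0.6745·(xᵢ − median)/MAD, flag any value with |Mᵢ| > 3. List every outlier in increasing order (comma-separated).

|Mᵢ| > 3 ⇔ |xᵢ − 115.50| > 3·24.50/0.6745 = 108.97.
So outliers lie outside [6.53, 224.47].
4: M = -3.07 → outlier.
349: M = 6.43 → outlier.

4, 349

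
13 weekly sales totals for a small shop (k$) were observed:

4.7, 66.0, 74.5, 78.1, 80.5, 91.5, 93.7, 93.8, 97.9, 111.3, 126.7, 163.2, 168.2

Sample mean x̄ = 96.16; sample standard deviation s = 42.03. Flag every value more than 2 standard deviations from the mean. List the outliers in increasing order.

Cutoffs at x̄ ± 2s: 96.16 ± 2·42.03 = [12.10, 180.22].
4.7: z = -2.18, |z| > 2 → outlier.
Every other value lies within [12.10, 180.22].

4.7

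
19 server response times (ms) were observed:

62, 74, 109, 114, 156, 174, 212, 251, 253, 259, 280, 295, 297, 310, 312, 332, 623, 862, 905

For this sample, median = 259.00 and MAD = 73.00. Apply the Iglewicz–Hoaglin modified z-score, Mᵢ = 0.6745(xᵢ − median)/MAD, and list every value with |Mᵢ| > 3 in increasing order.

623, 862, 905

|Mᵢ| > 3 ⇔ |xᵢ − 259.00| > 3·73.00/0.6745 = 324.68.
So outliers lie outside [-65.68, 583.68].
623: M = 3.36 → outlier.
862: M = 5.57 → outlier.
905: M = 5.97 → outlier.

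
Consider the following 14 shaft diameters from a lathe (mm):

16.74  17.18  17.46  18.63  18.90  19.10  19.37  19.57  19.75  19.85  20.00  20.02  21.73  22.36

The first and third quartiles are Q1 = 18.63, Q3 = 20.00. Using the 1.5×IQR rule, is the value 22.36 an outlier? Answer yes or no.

yes

IQR = Q3 − Q1 = 20.00 − 18.63 = 1.37.
Lower fence = Q1 − 1.5·IQR = 18.63 − 2.055 = 16.575.
Upper fence = Q3 + 1.5·IQR = 20.00 + 2.055 = 22.055.
22.36 lies above the upper fence.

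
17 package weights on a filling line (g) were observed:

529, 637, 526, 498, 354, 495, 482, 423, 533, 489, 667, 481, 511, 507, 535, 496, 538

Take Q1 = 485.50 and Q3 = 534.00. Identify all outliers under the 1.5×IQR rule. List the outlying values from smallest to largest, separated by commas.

IQR = Q3 − Q1 = 534.00 − 485.50 = 48.50.
Lower fence = Q1 − 1.5·IQR = 485.50 − 72.75 = 412.75.
Upper fence = Q3 + 1.5·IQR = 534.00 + 72.75 = 606.75.
354 < 412.75 → outlier.
637 > 606.75 → outlier.
667 > 606.75 → outlier.
All remaining values lie within [412.75, 606.75].

354, 637, 667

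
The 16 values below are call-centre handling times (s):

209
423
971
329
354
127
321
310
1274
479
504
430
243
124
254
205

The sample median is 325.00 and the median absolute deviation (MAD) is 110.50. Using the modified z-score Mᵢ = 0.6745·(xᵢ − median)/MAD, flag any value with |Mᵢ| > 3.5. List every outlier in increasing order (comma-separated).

|Mᵢ| > 3.5 ⇔ |xᵢ − 325.00| > 3.5·110.50/0.6745 = 573.39.
So outliers lie outside [-248.39, 898.39].
971: M = 3.94 → outlier.
1274: M = 5.79 → outlier.

971, 1274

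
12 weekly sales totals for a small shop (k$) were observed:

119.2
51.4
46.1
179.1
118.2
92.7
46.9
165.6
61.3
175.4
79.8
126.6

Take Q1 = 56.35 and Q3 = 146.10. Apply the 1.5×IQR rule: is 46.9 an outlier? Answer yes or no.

no

IQR = Q3 − Q1 = 146.10 − 56.35 = 89.75.
Lower fence = Q1 − 1.5·IQR = 56.35 − 134.625 = -78.275.
Upper fence = Q3 + 1.5·IQR = 146.10 + 134.625 = 280.725.
46.9 lies within [-78.275, 280.725].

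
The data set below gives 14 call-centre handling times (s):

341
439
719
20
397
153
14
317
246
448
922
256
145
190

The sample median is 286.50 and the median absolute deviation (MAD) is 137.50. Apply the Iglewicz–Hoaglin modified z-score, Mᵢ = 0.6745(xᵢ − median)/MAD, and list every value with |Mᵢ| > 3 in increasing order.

922

|Mᵢ| > 3 ⇔ |xᵢ − 286.50| > 3·137.50/0.6745 = 611.56.
So outliers lie outside [-325.06, 898.06].
922: M = 3.12 → outlier.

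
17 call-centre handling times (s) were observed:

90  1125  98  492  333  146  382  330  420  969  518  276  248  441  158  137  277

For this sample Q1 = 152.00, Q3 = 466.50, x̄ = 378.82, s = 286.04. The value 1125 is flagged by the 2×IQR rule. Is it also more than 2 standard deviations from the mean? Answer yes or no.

yes

z = (1125 − 378.82) / 286.04 = 2.61.
|z| = 2.61 > 2.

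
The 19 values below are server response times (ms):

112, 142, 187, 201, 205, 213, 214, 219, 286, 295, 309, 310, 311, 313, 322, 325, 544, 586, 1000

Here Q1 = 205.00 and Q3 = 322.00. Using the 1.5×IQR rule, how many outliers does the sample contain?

IQR = 117.00; fences at 205.00 − 175.50 = 29.50 and 322.00 + 175.50 = 497.50.
Outside the cutoffs: 544, 586, 1000.

3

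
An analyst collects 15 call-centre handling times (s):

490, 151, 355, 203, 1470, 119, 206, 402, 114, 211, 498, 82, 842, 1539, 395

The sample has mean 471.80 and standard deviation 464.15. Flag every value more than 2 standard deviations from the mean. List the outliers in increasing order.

Cutoffs at x̄ ± 2s: 471.80 ± 2·464.15 = [-456.50, 1400.10].
1470: z = 2.15, |z| > 2 → outlier.
1539: z = 2.30, |z| > 2 → outlier.
Every other value lies within [-456.50, 1400.10].

1470, 1539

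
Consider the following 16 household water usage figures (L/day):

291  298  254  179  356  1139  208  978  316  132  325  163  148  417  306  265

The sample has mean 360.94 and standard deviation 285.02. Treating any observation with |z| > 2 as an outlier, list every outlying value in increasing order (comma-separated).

978, 1139

Cutoffs at x̄ ± 2s: 360.94 ± 2·285.02 = [-209.10, 930.98].
978: z = 2.16, |z| > 2 → outlier.
1139: z = 2.73, |z| > 2 → outlier.
Every other value lies within [-209.10, 930.98].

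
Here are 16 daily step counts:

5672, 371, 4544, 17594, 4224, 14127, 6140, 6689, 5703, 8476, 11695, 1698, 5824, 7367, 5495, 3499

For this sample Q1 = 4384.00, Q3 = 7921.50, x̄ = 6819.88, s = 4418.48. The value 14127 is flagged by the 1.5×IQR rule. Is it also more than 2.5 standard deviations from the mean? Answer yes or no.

z = (14127 − 6819.88) / 4418.48 = 1.65.
|z| = 1.65 ≤ 2.5.

no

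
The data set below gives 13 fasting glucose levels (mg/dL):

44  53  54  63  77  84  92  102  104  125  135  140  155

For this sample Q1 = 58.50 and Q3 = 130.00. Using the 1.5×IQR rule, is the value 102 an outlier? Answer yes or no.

IQR = Q3 − Q1 = 130.00 − 58.50 = 71.50.
Lower fence = Q1 − 1.5·IQR = 58.50 − 107.25 = -48.75.
Upper fence = Q3 + 1.5·IQR = 130.00 + 107.25 = 237.25.
102 lies within [-48.75, 237.25].

no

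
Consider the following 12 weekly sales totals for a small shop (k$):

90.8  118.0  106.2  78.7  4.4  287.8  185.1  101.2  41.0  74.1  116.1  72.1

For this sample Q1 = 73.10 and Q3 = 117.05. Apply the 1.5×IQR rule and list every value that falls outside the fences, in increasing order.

4.4, 185.1, 287.8

IQR = Q3 − Q1 = 117.05 − 73.10 = 43.95.
Lower fence = Q1 − 1.5·IQR = 73.10 − 65.925 = 7.175.
Upper fence = Q3 + 1.5·IQR = 117.05 + 65.925 = 182.975.
4.4 < 7.175 → outlier.
185.1 > 182.975 → outlier.
287.8 > 182.975 → outlier.
All remaining values lie within [7.175, 182.975].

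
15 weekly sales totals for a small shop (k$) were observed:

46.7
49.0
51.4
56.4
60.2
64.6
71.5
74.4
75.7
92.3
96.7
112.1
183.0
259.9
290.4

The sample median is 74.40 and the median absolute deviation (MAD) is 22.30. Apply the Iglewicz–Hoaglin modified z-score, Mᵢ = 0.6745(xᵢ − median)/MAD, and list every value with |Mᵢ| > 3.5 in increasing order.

259.9, 290.4

|Mᵢ| > 3.5 ⇔ |xᵢ − 74.40| > 3.5·22.30/0.6745 = 115.72.
So outliers lie outside [-41.32, 190.12].
259.9: M = 5.61 → outlier.
290.4: M = 6.53 → outlier.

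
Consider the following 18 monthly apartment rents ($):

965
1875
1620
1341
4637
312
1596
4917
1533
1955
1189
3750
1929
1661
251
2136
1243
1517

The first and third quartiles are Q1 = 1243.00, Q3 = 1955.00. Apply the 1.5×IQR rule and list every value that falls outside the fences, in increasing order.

IQR = Q3 − Q1 = 1955.00 − 1243.00 = 712.00.
Lower fence = Q1 − 1.5·IQR = 1243.00 − 1068.00 = 175.00.
Upper fence = Q3 + 1.5·IQR = 1955.00 + 1068.00 = 3023.00.
3750 > 3023.00 → outlier.
4637 > 3023.00 → outlier.
4917 > 3023.00 → outlier.
All remaining values lie within [175.00, 3023.00].

3750, 4637, 4917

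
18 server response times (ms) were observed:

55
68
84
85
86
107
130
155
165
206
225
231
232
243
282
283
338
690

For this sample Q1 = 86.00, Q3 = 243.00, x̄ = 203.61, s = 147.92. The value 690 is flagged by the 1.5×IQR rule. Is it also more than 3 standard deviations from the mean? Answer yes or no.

z = (690 − 203.61) / 147.92 = 3.29.
|z| = 3.29 > 3.

yes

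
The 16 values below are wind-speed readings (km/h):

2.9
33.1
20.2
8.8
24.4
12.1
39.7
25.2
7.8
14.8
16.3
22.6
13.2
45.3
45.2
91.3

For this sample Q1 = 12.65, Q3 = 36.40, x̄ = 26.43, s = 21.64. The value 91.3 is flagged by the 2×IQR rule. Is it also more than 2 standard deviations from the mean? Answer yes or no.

yes

z = (91.3 − 26.43) / 21.64 = 3.00.
|z| = 3.00 > 2.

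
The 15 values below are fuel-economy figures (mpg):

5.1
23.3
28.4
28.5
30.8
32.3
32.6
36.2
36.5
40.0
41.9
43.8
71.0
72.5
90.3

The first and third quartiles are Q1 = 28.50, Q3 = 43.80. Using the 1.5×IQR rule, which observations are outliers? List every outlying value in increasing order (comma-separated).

IQR = Q3 − Q1 = 43.80 − 28.50 = 15.30.
Lower fence = Q1 − 1.5·IQR = 28.50 − 22.95 = 5.55.
Upper fence = Q3 + 1.5·IQR = 43.80 + 22.95 = 66.75.
5.1 < 5.55 → outlier.
71.0 > 66.75 → outlier.
72.5 > 66.75 → outlier.
90.3 > 66.75 → outlier.
All remaining values lie within [5.55, 66.75].

5.1, 71.0, 72.5, 90.3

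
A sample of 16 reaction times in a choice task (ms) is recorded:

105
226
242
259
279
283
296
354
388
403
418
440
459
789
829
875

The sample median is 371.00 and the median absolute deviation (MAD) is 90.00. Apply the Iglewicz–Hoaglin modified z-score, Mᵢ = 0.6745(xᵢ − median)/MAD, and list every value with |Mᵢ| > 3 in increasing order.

789, 829, 875

|Mᵢ| > 3 ⇔ |xᵢ − 371.00| > 3·90.00/0.6745 = 400.30.
So outliers lie outside [-29.30, 771.30].
789: M = 3.13 → outlier.
829: M = 3.43 → outlier.
875: M = 3.78 → outlier.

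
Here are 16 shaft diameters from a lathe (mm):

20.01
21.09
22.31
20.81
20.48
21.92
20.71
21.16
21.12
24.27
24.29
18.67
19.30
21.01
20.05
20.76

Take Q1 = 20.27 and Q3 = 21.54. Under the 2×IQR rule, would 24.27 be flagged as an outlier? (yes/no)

IQR = Q3 − Q1 = 21.54 − 20.27 = 1.27.
Lower fence = Q1 − 2·IQR = 20.27 − 2.54 = 17.73.
Upper fence = Q3 + 2·IQR = 21.54 + 2.54 = 24.08.
24.27 lies above the upper fence.

yes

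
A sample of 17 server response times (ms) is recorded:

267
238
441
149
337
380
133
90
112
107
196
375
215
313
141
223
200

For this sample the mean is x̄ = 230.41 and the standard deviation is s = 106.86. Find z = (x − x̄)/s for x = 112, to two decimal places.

-1.11

z = (112 − 230.41) / 106.86 = -1.11.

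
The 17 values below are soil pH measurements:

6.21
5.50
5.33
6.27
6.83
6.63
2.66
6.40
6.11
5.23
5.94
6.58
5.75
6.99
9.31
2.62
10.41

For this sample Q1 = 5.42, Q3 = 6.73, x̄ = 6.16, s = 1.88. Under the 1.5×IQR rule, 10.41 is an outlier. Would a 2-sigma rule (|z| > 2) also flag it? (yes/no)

z = (10.41 − 6.16) / 1.88 = 2.26.
|z| = 2.26 > 2.

yes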